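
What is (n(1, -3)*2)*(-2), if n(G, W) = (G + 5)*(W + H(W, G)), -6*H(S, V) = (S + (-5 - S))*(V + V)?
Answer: 32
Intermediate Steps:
H(S, V) = 5*V/3 (H(S, V) = -(S + (-5 - S))*(V + V)/6 = -(-5)*2*V/6 = -(-5)*V/3 = 5*V/3)
n(G, W) = (5 + G)*(W + 5*G/3) (n(G, W) = (G + 5)*(W + 5*G/3) = (5 + G)*(W + 5*G/3))
(n(1, -3)*2)*(-2) = ((5*(-3) + (5/3)*1² + (25/3)*1 + 1*(-3))*2)*(-2) = ((-15 + (5/3)*1 + 25/3 - 3)*2)*(-2) = ((-15 + 5/3 + 25/3 - 3)*2)*(-2) = -8*2*(-2) = -16*(-2) = 32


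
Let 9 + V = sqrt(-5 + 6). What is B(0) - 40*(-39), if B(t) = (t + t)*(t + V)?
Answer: 1560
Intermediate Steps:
V = -8 (V = -9 + sqrt(-5 + 6) = -9 + sqrt(1) = -9 + 1 = -8)
B(t) = 2*t*(-8 + t) (B(t) = (t + t)*(t - 8) = (2*t)*(-8 + t) = 2*t*(-8 + t))
B(0) - 40*(-39) = 2*0*(-8 + 0) - 40*(-39) = 2*0*(-8) + 1560 = 0 + 1560 = 1560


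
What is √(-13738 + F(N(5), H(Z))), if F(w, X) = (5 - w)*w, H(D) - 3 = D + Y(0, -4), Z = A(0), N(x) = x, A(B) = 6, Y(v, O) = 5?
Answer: I*√13738 ≈ 117.21*I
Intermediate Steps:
Z = 6
H(D) = 8 + D (H(D) = 3 + (D + 5) = 3 + (5 + D) = 8 + D)
F(w, X) = w*(5 - w)
√(-13738 + F(N(5), H(Z))) = √(-13738 + 5*(5 - 1*5)) = √(-13738 + 5*(5 - 5)) = √(-13738 + 5*0) = √(-13738 + 0) = √(-13738) = I*√13738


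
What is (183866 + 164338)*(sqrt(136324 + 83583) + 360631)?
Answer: 125573156724 + 348204*sqrt(219907) ≈ 1.2574e+11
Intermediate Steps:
(183866 + 164338)*(sqrt(136324 + 83583) + 360631) = 348204*(sqrt(219907) + 360631) = 348204*(360631 + sqrt(219907)) = 125573156724 + 348204*sqrt(219907)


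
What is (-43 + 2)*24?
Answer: -984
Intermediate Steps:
(-43 + 2)*24 = -41*24 = -984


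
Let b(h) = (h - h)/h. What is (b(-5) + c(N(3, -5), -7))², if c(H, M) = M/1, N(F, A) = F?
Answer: 49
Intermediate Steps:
b(h) = 0 (b(h) = 0/h = 0)
c(H, M) = M (c(H, M) = M*1 = M)
(b(-5) + c(N(3, -5), -7))² = (0 - 7)² = (-7)² = 49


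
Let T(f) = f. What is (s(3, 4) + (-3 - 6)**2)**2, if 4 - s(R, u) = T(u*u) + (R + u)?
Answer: 3844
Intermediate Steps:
s(R, u) = 4 - R - u - u**2 (s(R, u) = 4 - (u*u + (R + u)) = 4 - (u**2 + (R + u)) = 4 - (R + u + u**2) = 4 + (-R - u - u**2) = 4 - R - u - u**2)
(s(3, 4) + (-3 - 6)**2)**2 = ((4 - 1*3 - 1*4 - 1*4**2) + (-3 - 6)**2)**2 = ((4 - 3 - 4 - 1*16) + (-9)**2)**2 = ((4 - 3 - 4 - 16) + 81)**2 = (-19 + 81)**2 = 62**2 = 3844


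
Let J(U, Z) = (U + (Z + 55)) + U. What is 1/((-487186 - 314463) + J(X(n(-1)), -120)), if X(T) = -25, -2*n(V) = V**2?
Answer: -1/801764 ≈ -1.2473e-6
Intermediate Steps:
n(V) = -V**2/2
J(U, Z) = 55 + Z + 2*U (J(U, Z) = (U + (55 + Z)) + U = (55 + U + Z) + U = 55 + Z + 2*U)
1/((-487186 - 314463) + J(X(n(-1)), -120)) = 1/((-487186 - 314463) + (55 - 120 + 2*(-25))) = 1/(-801649 + (55 - 120 - 50)) = 1/(-801649 - 115) = 1/(-801764) = -1/801764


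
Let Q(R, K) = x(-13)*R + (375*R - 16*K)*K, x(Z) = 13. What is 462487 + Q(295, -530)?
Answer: -62659328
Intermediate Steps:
Q(R, K) = 13*R + K*(-16*K + 375*R) (Q(R, K) = 13*R + (375*R - 16*K)*K = 13*R + (-16*K + 375*R)*K = 13*R + K*(-16*K + 375*R))
462487 + Q(295, -530) = 462487 + (-16*(-530)**2 + 13*295 + 375*(-530)*295) = 462487 + (-16*280900 + 3835 - 58631250) = 462487 + (-4494400 + 3835 - 58631250) = 462487 - 63121815 = -62659328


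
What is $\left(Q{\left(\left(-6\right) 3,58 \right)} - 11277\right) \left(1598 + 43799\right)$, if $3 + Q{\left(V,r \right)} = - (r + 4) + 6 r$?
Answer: $-499094618$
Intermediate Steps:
$Q{\left(V,r \right)} = -7 + 5 r$ ($Q{\left(V,r \right)} = -3 + \left(- (r + 4) + 6 r\right) = -3 + \left(- (4 + r) + 6 r\right) = -3 + \left(\left(-4 - r\right) + 6 r\right) = -3 + \left(-4 + 5 r\right) = -7 + 5 r$)
$\left(Q{\left(\left(-6\right) 3,58 \right)} - 11277\right) \left(1598 + 43799\right) = \left(\left(-7 + 5 \cdot 58\right) - 11277\right) \left(1598 + 43799\right) = \left(\left(-7 + 290\right) - 11277\right) 45397 = \left(283 - 11277\right) 45397 = \left(-10994\right) 45397 = -499094618$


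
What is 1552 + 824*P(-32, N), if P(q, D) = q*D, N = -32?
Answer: 845328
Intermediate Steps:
P(q, D) = D*q
1552 + 824*P(-32, N) = 1552 + 824*(-32*(-32)) = 1552 + 824*1024 = 1552 + 843776 = 845328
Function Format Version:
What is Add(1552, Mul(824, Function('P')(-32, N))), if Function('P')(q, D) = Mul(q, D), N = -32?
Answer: 845328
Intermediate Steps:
Function('P')(q, D) = Mul(D, q)
Add(1552, Mul(824, Function('P')(-32, N))) = Add(1552, Mul(824, Mul(-32, -32))) = Add(1552, Mul(824, 1024)) = Add(1552, 843776) = 845328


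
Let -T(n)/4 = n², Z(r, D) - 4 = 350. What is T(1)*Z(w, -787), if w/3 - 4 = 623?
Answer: -1416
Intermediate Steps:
w = 1881 (w = 12 + 3*623 = 12 + 1869 = 1881)
Z(r, D) = 354 (Z(r, D) = 4 + 350 = 354)
T(n) = -4*n²
T(1)*Z(w, -787) = -4*1²*354 = -4*1*354 = -4*354 = -1416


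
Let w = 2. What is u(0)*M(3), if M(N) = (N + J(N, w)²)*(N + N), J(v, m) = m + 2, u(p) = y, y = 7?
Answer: 798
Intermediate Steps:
u(p) = 7
J(v, m) = 2 + m
M(N) = 2*N*(16 + N) (M(N) = (N + (2 + 2)²)*(N + N) = (N + 4²)*(2*N) = (N + 16)*(2*N) = (16 + N)*(2*N) = 2*N*(16 + N))
u(0)*M(3) = 7*(2*3*(16 + 3)) = 7*(2*3*19) = 7*114 = 798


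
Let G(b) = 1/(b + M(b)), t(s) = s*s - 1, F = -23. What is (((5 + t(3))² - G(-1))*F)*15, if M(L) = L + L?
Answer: -58420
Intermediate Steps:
M(L) = 2*L
t(s) = -1 + s² (t(s) = s² - 1 = -1 + s²)
G(b) = 1/(3*b) (G(b) = 1/(b + 2*b) = 1/(3*b))
(((5 + t(3))² - G(-1))*F)*15 = (((5 + (-1 + 3²))² - 1/(3*(-1)))*(-23))*15 = (((5 + (-1 + 9))² - (-1)/3)*(-23))*15 = (((5 + 8)² - 1*(-⅓))*(-23))*15 = ((13² + ⅓)*(-23))*15 = ((169 + ⅓)*(-23))*15 = ((508/3)*(-23))*15 = -11684/3*15 = -58420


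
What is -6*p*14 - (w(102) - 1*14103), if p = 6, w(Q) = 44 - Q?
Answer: 13657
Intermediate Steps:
-6*p*14 - (w(102) - 1*14103) = -6*6*14 - ((44 - 1*102) - 1*14103) = -36*14 - ((44 - 102) - 14103) = -504 - (-58 - 14103) = -504 - 1*(-14161) = -504 + 14161 = 13657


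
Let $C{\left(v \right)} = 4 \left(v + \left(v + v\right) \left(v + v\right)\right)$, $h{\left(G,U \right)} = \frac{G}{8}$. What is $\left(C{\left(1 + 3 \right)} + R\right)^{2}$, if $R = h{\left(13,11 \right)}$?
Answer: $\frac{4791721}{64} \approx 74871.0$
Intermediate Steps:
$h{\left(G,U \right)} = \frac{G}{8}$ ($h{\left(G,U \right)} = G \frac{1}{8} = \frac{G}{8}$)
$R = \frac{13}{8}$ ($R = \frac{1}{8} \cdot 13 = \frac{13}{8} \approx 1.625$)
$C{\left(v \right)} = 4 v + 16 v^{2}$ ($C{\left(v \right)} = 4 \left(v + 2 v 2 v\right) = 4 \left(v + 4 v^{2}\right) = 4 v + 16 v^{2}$)
$\left(C{\left(1 + 3 \right)} + R\right)^{2} = \left(4 \left(1 + 3\right) \left(1 + 4 \left(1 + 3\right)\right) + \frac{13}{8}\right)^{2} = \left(4 \cdot 4 \left(1 + 4 \cdot 4\right) + \frac{13}{8}\right)^{2} = \left(4 \cdot 4 \left(1 + 16\right) + \frac{13}{8}\right)^{2} = \left(4 \cdot 4 \cdot 17 + \frac{13}{8}\right)^{2} = \left(272 + \frac{13}{8}\right)^{2} = \left(\frac{2189}{8}\right)^{2} = \frac{4791721}{64}$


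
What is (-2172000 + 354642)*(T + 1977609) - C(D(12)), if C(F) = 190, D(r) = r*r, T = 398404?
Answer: -4318066233844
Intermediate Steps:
D(r) = r²
(-2172000 + 354642)*(T + 1977609) - C(D(12)) = (-2172000 + 354642)*(398404 + 1977609) - 1*190 = -1817358*2376013 - 190 = -4318066233654 - 190 = -4318066233844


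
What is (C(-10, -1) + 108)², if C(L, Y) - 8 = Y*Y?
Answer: 13689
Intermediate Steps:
C(L, Y) = 8 + Y² (C(L, Y) = 8 + Y*Y = 8 + Y²)
(C(-10, -1) + 108)² = ((8 + (-1)²) + 108)² = ((8 + 1) + 108)² = (9 + 108)² = 117² = 13689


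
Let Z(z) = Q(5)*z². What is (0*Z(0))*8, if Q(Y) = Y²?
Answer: 0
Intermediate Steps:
Z(z) = 25*z² (Z(z) = 5²*z² = 25*z²)
(0*Z(0))*8 = (0*(25*0²))*8 = (0*(25*0))*8 = (0*0)*8 = 0*8 = 0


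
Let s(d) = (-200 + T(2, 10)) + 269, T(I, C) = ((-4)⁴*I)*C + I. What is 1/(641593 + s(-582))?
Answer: 1/646784 ≈ 1.5461e-6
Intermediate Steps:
T(I, C) = I + 256*C*I (T(I, C) = (256*I)*C + I = 256*C*I + I = I + 256*C*I)
s(d) = 5191 (s(d) = (-200 + 2*(1 + 256*10)) + 269 = (-200 + 2*(1 + 2560)) + 269 = (-200 + 2*2561) + 269 = (-200 + 5122) + 269 = 4922 + 269 = 5191)
1/(641593 + s(-582)) = 1/(641593 + 5191) = 1/646784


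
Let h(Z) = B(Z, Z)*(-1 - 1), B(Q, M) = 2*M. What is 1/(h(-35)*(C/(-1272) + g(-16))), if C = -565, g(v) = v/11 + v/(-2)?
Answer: 3498/3422965 ≈ 0.0010219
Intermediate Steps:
g(v) = -9*v/22 (g(v) = v*(1/11) + v*(-1/2) = v/11 - v/2 = -9*v/22)
h(Z) = -4*Z (h(Z) = (2*Z)*(-1 - 1) = (2*Z)*(-2) = -4*Z)
1/(h(-35)*(C/(-1272) + g(-16))) = 1/((-4*(-35))*(-565/(-1272) - 9/22*(-16))) = 1/(140*(-565*(-1/1272) + 72/11)) = 1/(140*(565/1272 + 72/11)) = 1/(140*(97799/13992)) = 1/(3422965/3498) = 3498/3422965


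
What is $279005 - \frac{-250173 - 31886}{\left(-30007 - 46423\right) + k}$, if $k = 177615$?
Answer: $\frac{28231402984}{101185} \approx 2.7901 \cdot 10^{5}$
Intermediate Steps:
$279005 - \frac{-250173 - 31886}{\left(-30007 - 46423\right) + k} = 279005 - \frac{-250173 - 31886}{\left(-30007 - 46423\right) + 177615} = 279005 - - \frac{282059}{-76430 + 177615} = 279005 - - \frac{282059}{101185} = 279005 + \frac{282059}{101185} = \frac{28231402984}{101185}$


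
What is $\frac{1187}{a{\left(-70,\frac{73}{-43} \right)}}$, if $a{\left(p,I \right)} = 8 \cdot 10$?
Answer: $\frac{1187}{80} \approx 14.837$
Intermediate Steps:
$a{\left(p,I \right)} = 80$
$\frac{1187}{a{\left(-70,\frac{73}{-43} \right)}} = \frac{1187}{80}$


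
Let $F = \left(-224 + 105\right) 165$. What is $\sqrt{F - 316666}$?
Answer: $i \sqrt{336301} \approx 579.92 i$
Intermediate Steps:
$F = -19635$ ($F = \left(-119\right) 165 = -19635$)
$\sqrt{F - 316666} = \sqrt{-19635 - 316666} = \sqrt{-336301} = i \sqrt{336301}$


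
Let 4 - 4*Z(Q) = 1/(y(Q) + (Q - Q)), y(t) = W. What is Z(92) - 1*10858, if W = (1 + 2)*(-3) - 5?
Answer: -607991/56 ≈ -10857.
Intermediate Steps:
W = -14 (W = 3*(-3) - 5 = -9 - 5 = -14)
y(t) = -14
Z(Q) = 57/56 (Z(Q) = 1 - 1/(4*(-14 + (Q - Q))) = 1 - 1/(4*(-14 + 0)) = 1 - ¼/(-14) = 1 - ¼*(-1/14) = 1 + 1/56 = 57/56)
Z(92) - 1*10858 = 57/56 - 1*10858 = 57/56 - 10858 = -607991/56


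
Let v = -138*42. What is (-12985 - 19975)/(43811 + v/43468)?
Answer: -22386020/29755793 ≈ -0.75233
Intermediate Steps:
v = -5796
(-12985 - 19975)/(43811 + v/43468) = (-12985 - 19975)/(43811 - 5796/43468) = -32960/(43811 - 5796*1/43468) = -32960/(43811 - 1449/10867) = -32960/476092688/10867 = -32960*10867/476092688 = -22386020/29755793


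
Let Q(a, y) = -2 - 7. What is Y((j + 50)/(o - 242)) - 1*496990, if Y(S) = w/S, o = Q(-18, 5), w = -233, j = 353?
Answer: -200228487/403 ≈ -4.9685e+5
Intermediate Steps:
Q(a, y) = -9
o = -9
Y(S) = -233/S
Y((j + 50)/(o - 242)) - 1*496990 = -233*(-9 - 242)/(353 + 50) - 1*496990 = -233/(403/(-251)) - 496990 = -233/(403*(-1/251)) - 496990 = -233/(-403/251) - 496990 = -233*(-251/403) - 496990 = 58483/403 - 496990 = -200228487/403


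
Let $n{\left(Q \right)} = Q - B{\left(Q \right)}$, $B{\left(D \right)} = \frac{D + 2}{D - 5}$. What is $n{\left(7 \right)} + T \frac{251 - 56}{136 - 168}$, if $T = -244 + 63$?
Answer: $\frac{35375}{32} \approx 1105.5$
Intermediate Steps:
$T = -181$
$B{\left(D \right)} = \frac{2 + D}{-5 + D}$
$n{\left(Q \right)} = Q - \frac{2 + Q}{-5 + Q}$
$n{\left(7 \right)} + T \frac{251 - 56}{136 - 168} = \frac{-2 - 7 + 7 \left(-5 + 7\right)}{-5 + 7} - 181 \frac{251 - 56}{136 - 168} = \frac{-2 - 7 + 7 \cdot 2}{2} - 181 \frac{195}{-32} = \frac{-2 - 7 + 14}{2} - 181 \cdot 195 \left(- \frac{1}{32}\right) = \frac{1}{2} \cdot 5 - - \frac{35295}{32} = \frac{5}{2} + \frac{35295}{32} = \frac{35375}{32}$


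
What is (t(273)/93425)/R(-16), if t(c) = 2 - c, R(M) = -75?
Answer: 271/7006875 ≈ 3.8676e-5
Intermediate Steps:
(t(273)/93425)/R(-16) = ((2 - 1*273)/93425)/(-75) = ((2 - 273)*(1/93425))*(-1/75) = -271*1/93425*(-1/75) = -271/93425*(-1/75) = 271/7006875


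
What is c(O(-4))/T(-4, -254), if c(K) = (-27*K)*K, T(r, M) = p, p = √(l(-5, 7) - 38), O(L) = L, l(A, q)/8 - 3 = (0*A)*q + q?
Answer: -72*√42/7 ≈ -66.659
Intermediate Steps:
l(A, q) = 24 + 8*q (l(A, q) = 24 + 8*((0*A)*q + q) = 24 + 8*(0*q + q) = 24 + 8*(0 + q) = 24 + 8*q)
p = √42 (p = √((24 + 8*7) - 38) = √((24 + 56) - 38) = √(80 - 38) = √42 ≈ 6.4807)
T(r, M) = √42
c(K) = -27*K²
c(O(-4))/T(-4, -254) = (-27*(-4)²)/(√42) = (-27*16)*(√42/42) = -72*√42/7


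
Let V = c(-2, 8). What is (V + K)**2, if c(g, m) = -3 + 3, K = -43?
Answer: 1849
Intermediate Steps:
c(g, m) = 0
V = 0
(V + K)**2 = (0 - 43)**2 = (-43)**2 = 1849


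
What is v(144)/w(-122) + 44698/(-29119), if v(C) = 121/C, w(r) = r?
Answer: -788777863/511562592 ≈ -1.5419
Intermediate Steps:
v(144)/w(-122) + 44698/(-29119) = (121/144)/(-122) + 44698/(-29119) = (121*(1/144))*(-1/122) + 44698*(-1/29119) = (121/144)*(-1/122) - 44698/29119 = -121/17568 - 44698/29119 = -788777863/511562592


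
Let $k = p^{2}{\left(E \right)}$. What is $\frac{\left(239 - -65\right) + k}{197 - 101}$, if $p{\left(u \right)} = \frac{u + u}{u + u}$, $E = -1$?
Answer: $\frac{305}{96} \approx 3.1771$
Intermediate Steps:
$p{\left(u \right)} = 1$ ($p{\left(u \right)} = \frac{2 u}{2 u} = 2 u \frac{1}{2 u} = 1$)
$k = 1$ ($k = 1^{2} = 1$)
$\frac{\left(239 - -65\right) + k}{197 - 101} = \frac{\left(239 - -65\right) + 1}{197 - 101} = \frac{\left(239 + 65\right) + 1}{96} = \left(304 + 1\right) \frac{1}{96} = 305 \cdot \frac{1}{96} = \frac{305}{96}$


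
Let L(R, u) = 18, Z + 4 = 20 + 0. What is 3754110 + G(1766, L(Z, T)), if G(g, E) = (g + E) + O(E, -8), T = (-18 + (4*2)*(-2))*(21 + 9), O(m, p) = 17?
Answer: 3755911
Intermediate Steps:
Z = 16 (Z = -4 + (20 + 0) = -4 + 20 = 16)
T = -1020 (T = (-18 + 8*(-2))*30 = (-18 - 16)*30 = -34*30 = -1020)
G(g, E) = 17 + E + g (G(g, E) = (g + E) + 17 = (E + g) + 17 = 17 + E + g)
3754110 + G(1766, L(Z, T)) = 3754110 + (17 + 18 + 1766) = 3754110 + 1801 = 3755911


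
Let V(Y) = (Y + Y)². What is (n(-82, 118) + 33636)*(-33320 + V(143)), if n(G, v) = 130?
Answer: 1636840616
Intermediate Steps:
V(Y) = 4*Y² (V(Y) = (2*Y)² = 4*Y²)
(n(-82, 118) + 33636)*(-33320 + V(143)) = (130 + 33636)*(-33320 + 4*143²) = 33766*(-33320 + 4*20449) = 33766*(-33320 + 81796) = 33766*48476 = 1636840616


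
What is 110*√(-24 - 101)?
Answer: 550*I*√5 ≈ 1229.8*I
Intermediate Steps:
110*√(-24 - 101) = 110*√(-125) = 110*(5*I*√5) = 550*I*√5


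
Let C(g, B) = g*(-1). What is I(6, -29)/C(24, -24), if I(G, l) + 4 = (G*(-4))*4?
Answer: 25/6 ≈ 4.1667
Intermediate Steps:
C(g, B) = -g
I(G, l) = -4 - 16*G (I(G, l) = -4 + (G*(-4))*4 = -4 - 4*G*4 = -4 - 16*G)
I(6, -29)/C(24, -24) = (-4 - 16*6)/((-1*24)) = (-4 - 96)/(-24) = -100*(-1/24) = 25/6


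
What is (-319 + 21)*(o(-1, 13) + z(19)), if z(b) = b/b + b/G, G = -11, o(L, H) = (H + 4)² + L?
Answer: -941680/11 ≈ -85607.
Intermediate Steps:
o(L, H) = L + (4 + H)² (o(L, H) = (4 + H)² + L = L + (4 + H)²)
z(b) = 1 - b/11 (z(b) = b/b + b/(-11) = 1 + b*(-1/11) = 1 - b/11)
(-319 + 21)*(o(-1, 13) + z(19)) = (-319 + 21)*((-1 + (4 + 13)²) + (1 - 1/11*19)) = -298*((-1 + 17²) + (1 - 19/11)) = -298*((-1 + 289) - 8/11) = -298*(288 - 8/11) = -298*3160/11 = -941680/11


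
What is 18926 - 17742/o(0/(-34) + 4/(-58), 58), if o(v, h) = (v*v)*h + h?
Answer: 15735211/845 ≈ 18622.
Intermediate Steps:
o(v, h) = h + h*v² (o(v, h) = v²*h + h = h*v² + h = h + h*v²)
18926 - 17742/o(0/(-34) + 4/(-58), 58) = 18926 - 17742/(58*(1 + (0/(-34) + 4/(-58))²)) = 18926 - 17742/(58*(1 + (0*(-1/34) + 4*(-1/58))²)) = 18926 - 17742/(58*(1 + (0 - 2/29)²)) = 18926 - 17742/(58*(1 + (-2/29)²)) = 18926 - 17742/(58*(1 + 4/841)) = 18926 - 17742/(58*(845/841)) = 18926 - 17742/1690/29 = 18926 - 17742*29/1690 = 18926 - 1*257259/845 = 18926 - 257259/845 = 15735211/845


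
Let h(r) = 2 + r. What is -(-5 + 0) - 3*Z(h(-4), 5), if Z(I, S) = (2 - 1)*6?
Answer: -13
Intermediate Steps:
Z(I, S) = 6 (Z(I, S) = 1*6 = 6)
-(-5 + 0) - 3*Z(h(-4), 5) = -(-5 + 0) - 3*6 = -1*(-5) - 18 = 5 - 18 = -13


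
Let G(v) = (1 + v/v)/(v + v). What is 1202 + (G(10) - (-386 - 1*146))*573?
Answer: 3060953/10 ≈ 3.0610e+5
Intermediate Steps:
G(v) = 1/v (G(v) = (1 + 1)/((2*v)) = 2*(1/(2*v)) = 1/v)
1202 + (G(10) - (-386 - 1*146))*573 = 1202 + (1/10 - (-386 - 1*146))*573 = 1202 + (⅒ - (-386 - 146))*573 = 1202 + (⅒ - 1*(-532))*573 = 1202 + (⅒ + 532)*573 = 1202 + (5321/10)*573 = 1202 + 3048933/10 = 3060953/10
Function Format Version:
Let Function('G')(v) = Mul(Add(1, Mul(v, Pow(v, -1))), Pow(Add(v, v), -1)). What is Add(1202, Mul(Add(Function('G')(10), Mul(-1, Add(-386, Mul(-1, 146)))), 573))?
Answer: Rational(3060953, 10) ≈ 3.0610e+5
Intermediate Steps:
Function('G')(v) = Pow(v, -1) (Function('G')(v) = Mul(Add(1, 1), Pow(Mul(2, v), -1)) = Mul(2, Mul(Rational(1, 2), Pow(v, -1))) = Pow(v, -1))
Add(1202, Mul(Add(Function('G')(10), Mul(-1, Add(-386, Mul(-1, 146)))), 573)) = Add(1202, Mul(Add(Pow(10, -1), Mul(-1, Add(-386, Mul(-1, 146)))), 573)) = Add(1202, Mul(Add(Rational(1, 10), Mul(-1, Add(-386, -146))), 573)) = Add(1202, Mul(Add(Rational(1, 10), Mul(-1, -532)), 573)) = Add(1202, Mul(Add(Rational(1, 10), 532), 573)) = Add(1202, Mul(Rational(5321, 10), 573)) = Add(1202, Rational(3048933, 10)) = Rational(3060953, 10)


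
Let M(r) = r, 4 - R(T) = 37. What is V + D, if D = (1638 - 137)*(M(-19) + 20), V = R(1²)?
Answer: 1468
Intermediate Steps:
R(T) = -33 (R(T) = 4 - 1*37 = 4 - 37 = -33)
V = -33
D = 1501 (D = (1638 - 137)*(-19 + 20) = 1501*1 = 1501)
V + D = -33 + 1501 = 1468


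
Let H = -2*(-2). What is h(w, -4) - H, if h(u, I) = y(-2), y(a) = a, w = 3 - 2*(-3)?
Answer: -6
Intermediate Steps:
w = 9 (w = 3 + 6 = 9)
h(u, I) = -2
H = 4
h(w, -4) - H = -2 - 1*4 = -2 - 4 = -6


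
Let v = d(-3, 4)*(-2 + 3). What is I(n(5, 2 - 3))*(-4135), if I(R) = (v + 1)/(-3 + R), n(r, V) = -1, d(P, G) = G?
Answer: 20675/4 ≈ 5168.8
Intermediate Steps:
v = 4 (v = 4*(-2 + 3) = 4*1 = 4)
I(R) = 5/(-3 + R) (I(R) = (4 + 1)/(-3 + R) = 5/(-3 + R))
I(n(5, 2 - 3))*(-4135) = (5/(-3 - 1))*(-4135) = (5/(-4))*(-4135) = (5*(-1/4))*(-4135) = -5/4*(-4135) = 20675/4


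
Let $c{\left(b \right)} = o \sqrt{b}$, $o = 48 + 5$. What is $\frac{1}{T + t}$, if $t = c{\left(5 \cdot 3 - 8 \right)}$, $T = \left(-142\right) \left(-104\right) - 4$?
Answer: $\frac{14764}{217956033} - \frac{53 \sqrt{7}}{217956033} \approx 6.7095 \cdot 10^{-5}$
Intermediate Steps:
$o = 53$
$c{\left(b \right)} = 53 \sqrt{b}$
$T = 14764$ ($T = 14768 - 4 = 14764$)
$t = 53 \sqrt{7}$ ($t = 53 \sqrt{5 \cdot 3 - 8} = 53 \sqrt{15 - 8} = 53 \sqrt{7} \approx 140.22$)
$\frac{1}{T + t} = \frac{1}{14764 + 53 \sqrt{7}}$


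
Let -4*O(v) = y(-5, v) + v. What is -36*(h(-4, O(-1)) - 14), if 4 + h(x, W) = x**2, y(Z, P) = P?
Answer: 72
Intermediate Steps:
O(v) = -v/2 (O(v) = -(v + v)/4 = -v/2)
h(x, W) = -4 + x**2
-36*(h(-4, O(-1)) - 14) = -36*((-4 + (-4)**2) - 14) = -36*((-4 + 16) - 14) = -36*(12 - 14) = -36*(-2) = 72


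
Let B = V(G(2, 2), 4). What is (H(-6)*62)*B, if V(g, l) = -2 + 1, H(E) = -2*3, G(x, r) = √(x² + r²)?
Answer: 372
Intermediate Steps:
G(x, r) = √(r² + x²)
H(E) = -6
V(g, l) = -1
B = -1
(H(-6)*62)*B = -6*62*(-1) = -372*(-1) = 372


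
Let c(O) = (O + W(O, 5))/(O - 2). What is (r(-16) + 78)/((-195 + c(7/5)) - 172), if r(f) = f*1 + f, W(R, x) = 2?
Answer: -69/559 ≈ -0.12343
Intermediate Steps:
r(f) = 2*f (r(f) = f + f = 2*f)
c(O) = (2 + O)/(-2 + O) (c(O) = (O + 2)/(O - 2) = (2 + O)/(-2 + O))
(r(-16) + 78)/((-195 + c(7/5)) - 172) = (2*(-16) + 78)/((-195 + (2 + 7/5)/(-2 + 7/5)) - 172) = (-32 + 78)/((-195 + (2 + 7*(⅕))/(-2 + 7*(⅕))) - 172) = 46/((-195 + (2 + 7/5)/(-2 + 7/5)) - 172) = 46/((-195 + (17/5)/(-⅗)) - 172) = 46/((-195 - 5/3*17/5) - 172) = 46/((-195 - 17/3) - 172) = 46/(-602/3 - 172) = 46/(-1118/3) = 46*(-3/1118) = -69/559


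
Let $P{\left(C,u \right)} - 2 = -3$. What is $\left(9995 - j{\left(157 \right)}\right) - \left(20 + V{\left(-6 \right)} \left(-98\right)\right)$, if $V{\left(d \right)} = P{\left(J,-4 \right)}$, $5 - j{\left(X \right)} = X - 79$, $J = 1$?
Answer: $9950$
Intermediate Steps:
$j{\left(X \right)} = 84 - X$ ($j{\left(X \right)} = 5 - \left(X - 79\right) = 5 - \left(-79 + X\right) = 84 - X$)
$P{\left(C,u \right)} = -1$ ($P{\left(C,u \right)} = 2 - 3 = -1$)
$V{\left(d \right)} = -1$
$\left(9995 - j{\left(157 \right)}\right) - \left(20 + V{\left(-6 \right)} \left(-98\right)\right) = \left(9995 - \left(84 - 157\right)\right) - \left(20 - -98\right) = \left(9995 - \left(84 - 157\right)\right) - \left(20 + 98\right) = \left(9995 - -73\right) - 118 = \left(9995 + 73\right) - 118 = 10068 - 118 = 9950$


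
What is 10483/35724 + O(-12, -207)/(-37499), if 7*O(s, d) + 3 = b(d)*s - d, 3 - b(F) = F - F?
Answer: 392244641/1339614276 ≈ 0.29280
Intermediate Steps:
b(F) = 3 (b(F) = 3 - (F - F) = 3 - 1*0 = 3 + 0 = 3)
O(s, d) = -3/7 - d/7 + 3*s/7 (O(s, d) = -3/7 + (3*s - d)/7 = -3/7 + (-d + 3*s)/7 = -3/7 + (-d/7 + 3*s/7) = -3/7 - d/7 + 3*s/7)
10483/35724 + O(-12, -207)/(-37499) = 10483/35724 + (-3/7 - 1/7*(-207) + (3/7)*(-12))/(-37499) = 10483*(1/35724) + (-3/7 + 207/7 - 36/7)*(-1/37499) = 10483/35724 + 24*(-1/37499) = 10483/35724 - 24/37499 = 392244641/1339614276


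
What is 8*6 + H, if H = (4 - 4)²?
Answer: 48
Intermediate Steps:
H = 0 (H = 0² = 0)
8*6 + H = 8*6 + 0 = 48 + 0 = 48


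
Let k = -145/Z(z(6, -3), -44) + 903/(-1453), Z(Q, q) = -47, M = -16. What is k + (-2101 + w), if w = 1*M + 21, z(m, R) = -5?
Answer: -142969692/68291 ≈ -2093.5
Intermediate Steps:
w = 5 (w = 1*(-16) + 21 = -16 + 21 = 5)
k = 168244/68291 (k = -145/(-47) + 903/(-1453) = -145*(-1/47) + 903*(-1/1453) = 145/47 - 903/1453 = 168244/68291 ≈ 2.4636)
k + (-2101 + w) = 168244/68291 + (-2101 + 5) = 168244/68291 - 2096 = -142969692/68291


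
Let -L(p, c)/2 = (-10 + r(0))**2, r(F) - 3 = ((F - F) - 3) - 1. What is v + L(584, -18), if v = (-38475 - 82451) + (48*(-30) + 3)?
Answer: -122605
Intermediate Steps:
r(F) = -1 (r(F) = 3 + (((F - F) - 3) - 1) = 3 + ((0 - 3) - 1) = 3 + (-3 - 1) = 3 - 4 = -1)
L(p, c) = -242 (L(p, c) = -2*(-10 - 1)**2 = -2*(-11)**2 = -2*121 = -242)
v = -122363 (v = -120926 + (-1440 + 3) = -120926 - 1437 = -122363)
v + L(584, -18) = -122363 - 242 = -122605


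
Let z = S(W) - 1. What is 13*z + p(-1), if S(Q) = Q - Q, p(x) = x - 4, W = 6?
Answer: -18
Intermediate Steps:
p(x) = -4 + x
S(Q) = 0
z = -1 (z = 0 - 1 = -1)
13*z + p(-1) = 13*(-1) + (-4 - 1) = -13 - 5 = -18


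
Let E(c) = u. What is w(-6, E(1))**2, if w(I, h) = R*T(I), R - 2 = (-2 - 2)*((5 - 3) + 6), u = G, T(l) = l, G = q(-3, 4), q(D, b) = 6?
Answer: 32400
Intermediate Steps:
G = 6
u = 6
E(c) = 6
R = -30 (R = 2 + (-2 - 2)*((5 - 3) + 6) = 2 - 4*(2 + 6) = 2 - 4*8 = 2 - 32 = -30)
w(I, h) = -30*I
w(-6, E(1))**2 = (-30*(-6))**2 = 180**2 = 32400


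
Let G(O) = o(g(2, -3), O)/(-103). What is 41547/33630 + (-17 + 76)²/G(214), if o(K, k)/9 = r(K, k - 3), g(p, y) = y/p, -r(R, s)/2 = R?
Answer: -4018893107/302670 ≈ -13278.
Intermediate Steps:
r(R, s) = -2*R
o(K, k) = -18*K (o(K, k) = 9*(-2*K) = -18*K)
G(O) = -27/103 (G(O) = -(-54)/2/(-103) = -(-54)/2*(-1/103) = -18*(-3/2)*(-1/103) = 27*(-1/103) = -27/103)
41547/33630 + (-17 + 76)²/G(214) = 41547/33630 + (-17 + 76)²/(-27/103) = 41547*(1/33630) + 59²*(-103/27) = 13849/11210 + 3481*(-103/27) = 13849/11210 - 358543/27 = -4018893107/302670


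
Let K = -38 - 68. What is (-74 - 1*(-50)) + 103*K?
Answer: -10942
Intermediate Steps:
K = -106
(-74 - 1*(-50)) + 103*K = (-74 - 1*(-50)) + 103*(-106) = (-74 + 50) - 10918 = -24 - 10918 = -10942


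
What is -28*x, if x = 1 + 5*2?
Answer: -308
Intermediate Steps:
x = 11 (x = 1 + 10 = 11)
-28*x = -28*11 = -308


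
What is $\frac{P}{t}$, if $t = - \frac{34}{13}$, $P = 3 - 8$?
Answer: $\frac{65}{34} \approx 1.9118$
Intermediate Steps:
$P = -5$
$t = - \frac{34}{13}$ ($t = \left(-34\right) \frac{1}{13} = - \frac{34}{13} \approx -2.6154$)
$\frac{P}{t} = - \frac{5}{- \frac{34}{13}} = \left(-5\right) \left(- \frac{13}{34}\right) = \frac{65}{34}$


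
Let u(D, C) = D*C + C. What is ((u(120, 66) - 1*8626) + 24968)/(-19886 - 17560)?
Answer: -12164/18723 ≈ -0.64968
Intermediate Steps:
u(D, C) = C + C*D (u(D, C) = C*D + C = C + C*D)
((u(120, 66) - 1*8626) + 24968)/(-19886 - 17560) = ((66*(1 + 120) - 1*8626) + 24968)/(-19886 - 17560) = ((66*121 - 8626) + 24968)/(-37446) = ((7986 - 8626) + 24968)*(-1/37446) = (-640 + 24968)*(-1/37446) = 24328*(-1/37446) = -12164/18723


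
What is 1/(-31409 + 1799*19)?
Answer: 1/2772 ≈ 0.00036075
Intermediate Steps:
1/(-31409 + 1799*19) = 1/(-31409 + 34181) = 1/2772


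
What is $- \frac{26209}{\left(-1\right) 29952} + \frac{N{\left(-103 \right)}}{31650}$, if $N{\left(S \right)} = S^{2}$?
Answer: $\frac{191212603}{157996800} \approx 1.2102$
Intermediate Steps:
$- \frac{26209}{\left(-1\right) 29952} + \frac{N{\left(-103 \right)}}{31650} = - \frac{26209}{\left(-1\right) 29952} + \frac{\left(-103\right)^{2}}{31650} = - \frac{26209}{-29952} + 10609 \cdot \frac{1}{31650} = \left(-26209\right) \left(- \frac{1}{29952}\right) + \frac{10609}{31650} = \frac{26209}{29952} + \frac{10609}{31650} = \frac{191212603}{157996800}$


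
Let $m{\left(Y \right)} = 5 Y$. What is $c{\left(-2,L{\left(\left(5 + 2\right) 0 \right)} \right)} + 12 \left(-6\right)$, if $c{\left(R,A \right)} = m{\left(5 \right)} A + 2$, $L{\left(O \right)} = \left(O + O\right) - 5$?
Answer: $-195$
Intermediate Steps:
$L{\left(O \right)} = -5 + 2 O$ ($L{\left(O \right)} = 2 O - 5 = -5 + 2 O$)
$c{\left(R,A \right)} = 2 + 25 A$ ($c{\left(R,A \right)} = 5 \cdot 5 A + 2 = 25 A + 2 = 2 + 25 A$)
$c{\left(-2,L{\left(\left(5 + 2\right) 0 \right)} \right)} + 12 \left(-6\right) = \left(2 + 25 \left(-5 + 2 \left(5 + 2\right) 0\right)\right) + 12 \left(-6\right) = \left(2 + 25 \left(-5 + 2 \cdot 7 \cdot 0\right)\right) - 72 = \left(2 + 25 \left(-5 + 2 \cdot 0\right)\right) - 72 = \left(2 + 25 \left(-5 + 0\right)\right) - 72 = \left(2 + 25 \left(-5\right)\right) - 72 = \left(2 - 125\right) - 72 = -123 - 72 = -195$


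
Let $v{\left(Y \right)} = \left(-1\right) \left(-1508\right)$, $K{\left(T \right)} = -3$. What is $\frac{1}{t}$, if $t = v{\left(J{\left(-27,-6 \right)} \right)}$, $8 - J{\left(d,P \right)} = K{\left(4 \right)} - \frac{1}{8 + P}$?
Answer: $\frac{1}{1508} \approx 0.00066313$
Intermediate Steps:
$J{\left(d,P \right)} = 11 + \frac{1}{8 + P}$ ($J{\left(d,P \right)} = 8 - \left(-3 - \frac{1}{8 + P}\right) = 8 + \left(3 + \frac{1}{8 + P}\right) = 11 + \frac{1}{8 + P}$)
$v{\left(Y \right)} = 1508$
$t = 1508$
$\frac{1}{t} = \frac{1}{1508}$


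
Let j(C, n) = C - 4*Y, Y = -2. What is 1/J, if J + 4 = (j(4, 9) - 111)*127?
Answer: -1/12577 ≈ -7.9510e-5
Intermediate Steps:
j(C, n) = 8 + C (j(C, n) = C - 4*(-2) = C + 8 = 8 + C)
J = -12577 (J = -4 + ((8 + 4) - 111)*127 = -4 + (12 - 111)*127 = -4 - 99*127 = -4 - 12573 = -12577)
1/J = 1/(-12577) = -1/12577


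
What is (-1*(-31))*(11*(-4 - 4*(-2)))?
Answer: 1364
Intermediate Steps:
(-1*(-31))*(11*(-4 - 4*(-2))) = 31*(11*(-4 + 8)) = 31*(11*4) = 31*44 = 1364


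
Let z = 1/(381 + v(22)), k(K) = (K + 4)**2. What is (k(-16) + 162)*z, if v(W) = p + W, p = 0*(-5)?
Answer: 306/403 ≈ 0.75931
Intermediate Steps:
k(K) = (4 + K)**2
p = 0
v(W) = W (v(W) = 0 + W = W)
z = 1/403 (z = 1/(381 + 22) = 1/403 ≈ 0.0024814)
(k(-16) + 162)*z = ((4 - 16)**2 + 162)*(1/403) = ((-12)**2 + 162)*(1/403) = (144 + 162)*(1/403) = 306*(1/403) = 306/403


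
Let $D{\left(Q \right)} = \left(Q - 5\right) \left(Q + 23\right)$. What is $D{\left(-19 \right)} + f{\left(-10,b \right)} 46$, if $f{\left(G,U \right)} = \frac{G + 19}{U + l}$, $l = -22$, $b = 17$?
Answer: $- \frac{894}{5} \approx -178.8$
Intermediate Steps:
$D{\left(Q \right)} = \left(-5 + Q\right) \left(23 + Q\right)$
$f{\left(G,U \right)} = \frac{19 + G}{-22 + U}$ ($f{\left(G,U \right)} = \frac{G + 19}{U - 22} = \frac{19 + G}{-22 + U}$)
$D{\left(-19 \right)} + f{\left(-10,b \right)} 46 = \left(-115 + \left(-19\right)^{2} + 18 \left(-19\right)\right) + \frac{19 - 10}{-22 + 17} \cdot 46 = \left(-115 + 361 - 342\right) + \frac{1}{-5} \cdot 9 \cdot 46 = -96 + \left(- \frac{1}{5}\right) 9 \cdot 46 = -96 - \frac{414}{5} = - \frac{894}{5}$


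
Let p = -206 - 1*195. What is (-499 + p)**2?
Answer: 810000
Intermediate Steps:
p = -401 (p = -206 - 195 = -401)
(-499 + p)**2 = (-499 - 401)**2 = (-900)**2 = 810000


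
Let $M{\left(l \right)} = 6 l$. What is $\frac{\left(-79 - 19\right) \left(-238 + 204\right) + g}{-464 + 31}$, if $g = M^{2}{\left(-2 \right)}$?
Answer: $- \frac{3476}{433} \approx -8.0277$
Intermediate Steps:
$g = 144$ ($g = \left(6 \left(-2\right)\right)^{2} = \left(-12\right)^{2} = 144$)
$\frac{\left(-79 - 19\right) \left(-238 + 204\right) + g}{-464 + 31} = \frac{\left(-79 - 19\right) \left(-238 + 204\right) + 144}{-464 + 31} = \frac{\left(-98\right) \left(-34\right) + 144}{-433} = \left(3332 + 144\right) \left(- \frac{1}{433}\right) = 3476 \left(- \frac{1}{433}\right) = - \frac{3476}{433}$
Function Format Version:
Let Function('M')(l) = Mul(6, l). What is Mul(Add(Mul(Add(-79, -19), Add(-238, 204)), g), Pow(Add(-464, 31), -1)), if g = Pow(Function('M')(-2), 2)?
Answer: Rational(-3476, 433) ≈ -8.0277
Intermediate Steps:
g = 144 (g = Pow(Mul(6, -2), 2) = Pow(-12, 2) = 144)
Mul(Add(Mul(Add(-79, -19), Add(-238, 204)), g), Pow(Add(-464, 31), -1)) = Mul(Add(Mul(Add(-79, -19), Add(-238, 204)), 144), Pow(Add(-464, 31), -1)) = Mul(Add(Mul(-98, -34), 144), Pow(-433, -1)) = Mul(Add(3332, 144), Rational(-1, 433)) = Mul(3476, Rational(-1, 433)) = Rational(-3476, 433)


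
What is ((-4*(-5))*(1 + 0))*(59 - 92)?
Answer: -660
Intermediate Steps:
((-4*(-5))*(1 + 0))*(59 - 92) = (20*1)*(-33) = 20*(-33) = -660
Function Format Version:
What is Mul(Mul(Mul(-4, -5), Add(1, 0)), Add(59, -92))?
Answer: -660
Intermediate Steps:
Mul(Mul(Mul(-4, -5), Add(1, 0)), Add(59, -92)) = Mul(Mul(20, 1), -33) = Mul(20, -33) = -660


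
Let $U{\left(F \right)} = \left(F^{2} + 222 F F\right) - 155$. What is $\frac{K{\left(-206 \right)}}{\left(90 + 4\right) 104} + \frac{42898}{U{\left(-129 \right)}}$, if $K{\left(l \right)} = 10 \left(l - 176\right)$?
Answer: $- \frac{859739957}{2267291468} \approx -0.37919$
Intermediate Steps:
$U{\left(F \right)} = -155 + 223 F^{2}$ ($U{\left(F \right)} = \left(F^{2} + 222 F^{2}\right) - 155 = 223 F^{2} - 155 = -155 + 223 F^{2}$)
$K{\left(l \right)} = -1760 + 10 l$ ($K{\left(l \right)} = 10 \left(-176 + l\right) = -1760 + 10 l$)
$\frac{K{\left(-206 \right)}}{\left(90 + 4\right) 104} + \frac{42898}{U{\left(-129 \right)}} = \frac{-1760 + 10 \left(-206\right)}{\left(90 + 4\right) 104} + \frac{42898}{-155 + 223 \left(-129\right)^{2}} = \frac{-1760 - 2060}{94 \cdot 104} + \frac{42898}{-155 + 223 \cdot 16641} = - \frac{3820}{9776} + \frac{42898}{-155 + 3710943} = \left(-3820\right) \frac{1}{9776} + \frac{42898}{3710788} = - \frac{955}{2444} + 42898 \cdot \frac{1}{3710788} = - \frac{955}{2444} + \frac{21449}{1855394} = - \frac{859739957}{2267291468}$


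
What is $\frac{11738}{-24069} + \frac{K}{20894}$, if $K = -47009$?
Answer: $- \frac{1376713393}{502897686} \approx -2.7376$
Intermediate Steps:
$\frac{11738}{-24069} + \frac{K}{20894} = \frac{11738}{-24069} - \frac{47009}{20894} = 11738 \left(- \frac{1}{24069}\right) - \frac{47009}{20894} = - \frac{11738}{24069} - \frac{47009}{20894} = - \frac{1376713393}{502897686}$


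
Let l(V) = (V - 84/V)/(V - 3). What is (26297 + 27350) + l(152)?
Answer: 303755069/5662 ≈ 53648.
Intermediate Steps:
l(V) = (V - 84/V)/(-3 + V)
(26297 + 27350) + l(152) = (26297 + 27350) + (-84 + 152²)/(152*(-3 + 152)) = 53647 + (1/152)*(-84 + 23104)/149 = 53647 + (1/152)*(1/149)*23020 = 53647 + 5755/5662 = 303755069/5662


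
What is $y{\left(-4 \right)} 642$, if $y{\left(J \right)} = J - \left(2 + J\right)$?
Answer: $-1284$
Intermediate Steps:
$y{\left(J \right)} = -2$
$y{\left(-4 \right)} 642 = \left(-2\right) 642 = -1284$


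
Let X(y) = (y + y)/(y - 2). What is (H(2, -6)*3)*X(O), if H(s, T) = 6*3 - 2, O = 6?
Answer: 144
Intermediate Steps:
H(s, T) = 16 (H(s, T) = 18 - 2 = 16)
X(y) = 2*y/(-2 + y) (X(y) = (2*y)/(-2 + y) = 2*y/(-2 + y))
(H(2, -6)*3)*X(O) = (16*3)*(2*6/(-2 + 6)) = 48*(2*6/4) = 48*(2*6*(¼)) = 48*3 = 144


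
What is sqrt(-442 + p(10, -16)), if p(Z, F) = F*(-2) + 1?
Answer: I*sqrt(409) ≈ 20.224*I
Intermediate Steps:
p(Z, F) = 1 - 2*F (p(Z, F) = -2*F + 1 = 1 - 2*F)
sqrt(-442 + p(10, -16)) = sqrt(-442 + (1 - 2*(-16))) = sqrt(-442 + (1 + 32)) = sqrt(-442 + 33) = sqrt(-409) = I*sqrt(409)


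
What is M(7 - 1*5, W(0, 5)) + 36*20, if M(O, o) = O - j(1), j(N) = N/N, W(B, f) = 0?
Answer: 721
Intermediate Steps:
j(N) = 1
M(O, o) = -1 + O (M(O, o) = O - 1*1 = O - 1 = -1 + O)
M(7 - 1*5, W(0, 5)) + 36*20 = (-1 + (7 - 1*5)) + 36*20 = (-1 + (7 - 5)) + 720 = (-1 + 2) + 720 = 1 + 720 = 721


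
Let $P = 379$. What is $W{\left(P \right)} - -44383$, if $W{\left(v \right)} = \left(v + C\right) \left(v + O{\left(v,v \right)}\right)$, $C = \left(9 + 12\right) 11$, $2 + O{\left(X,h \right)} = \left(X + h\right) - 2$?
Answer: $735513$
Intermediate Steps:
$O{\left(X,h \right)} = -4 + X + h$ ($O{\left(X,h \right)} = -2 - \left(2 - X - h\right) = -2 + \left(-2 + X + h\right) = -4 + X + h$)
$C = 231$ ($C = 21 \cdot 11 = 231$)
$W{\left(v \right)} = \left(-4 + 3 v\right) \left(231 + v\right)$ ($W{\left(v \right)} = \left(v + 231\right) \left(v + \left(-4 + v + v\right)\right) = \left(231 + v\right) \left(v + \left(-4 + 2 v\right)\right) = \left(231 + v\right) \left(-4 + 3 v\right) = \left(-4 + 3 v\right) \left(231 + v\right)$)
$W{\left(P \right)} - -44383 = \left(-924 + 3 \cdot 379^{2} + 689 \cdot 379\right) - -44383 = \left(-924 + 3 \cdot 143641 + 261131\right) + 44383 = \left(-924 + 430923 + 261131\right) + 44383 = 691130 + 44383 = 735513$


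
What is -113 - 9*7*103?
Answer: -6602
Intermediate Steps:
-113 - 9*7*103 = -113 - 63*103 = -113 - 6489 = -6602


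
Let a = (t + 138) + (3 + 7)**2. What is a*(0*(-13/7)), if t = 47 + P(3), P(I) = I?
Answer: 0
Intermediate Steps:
t = 50 (t = 47 + 3 = 50)
a = 288 (a = (50 + 138) + (3 + 7)**2 = 188 + 10**2 = 188 + 100 = 288)
a*(0*(-13/7)) = 288*(0*(-13/7)) = 288*0 = 0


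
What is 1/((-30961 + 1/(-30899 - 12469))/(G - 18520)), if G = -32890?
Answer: 2229548880/1342716649 ≈ 1.6605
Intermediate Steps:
1/((-30961 + 1/(-30899 - 12469))/(G - 18520)) = 1/((-30961 + 1/(-30899 - 12469))/(-32890 - 18520)) = 1/((-30961 + 1/(-43368))/(-51410)) = 1/((-30961 - 1/43368)*(-1/51410)) = 1/(-1342716649/43368*(-1/51410)) = 1/(1342716649/2229548880) = 2229548880/1342716649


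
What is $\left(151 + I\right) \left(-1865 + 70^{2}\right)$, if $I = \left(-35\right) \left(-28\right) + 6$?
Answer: $3450795$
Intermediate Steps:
$I = 986$ ($I = 980 + 6 = 986$)
$\left(151 + I\right) \left(-1865 + 70^{2}\right) = \left(151 + 986\right) \left(-1865 + 70^{2}\right) = 1137 \left(-1865 + 4900\right) = 1137 \cdot 3035 = 3450795$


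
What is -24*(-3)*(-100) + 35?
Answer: -7165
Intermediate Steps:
-24*(-3)*(-100) + 35 = 72*(-100) + 35 = -7200 + 35 = -7165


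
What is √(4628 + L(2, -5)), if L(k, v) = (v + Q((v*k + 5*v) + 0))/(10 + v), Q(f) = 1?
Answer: 4*√7230/5 ≈ 68.024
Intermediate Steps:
L(k, v) = (1 + v)/(10 + v) (L(k, v) = (v + 1)/(10 + v) = (1 + v)/(10 + v))
√(4628 + L(2, -5)) = √(4628 + (1 - 5)/(10 - 5)) = √(4628 - 4/5) = √(4628 + (⅕)*(-4)) = √(4628 - ⅘) = √(23136/5) = 4*√7230/5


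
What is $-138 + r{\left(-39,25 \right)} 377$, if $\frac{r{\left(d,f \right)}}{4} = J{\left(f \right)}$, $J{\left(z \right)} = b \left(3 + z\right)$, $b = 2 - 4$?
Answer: $-84586$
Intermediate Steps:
$b = -2$
$J{\left(z \right)} = -6 - 2 z$ ($J{\left(z \right)} = - 2 \left(3 + z\right) = -6 - 2 z$)
$r{\left(d,f \right)} = -24 - 8 f$ ($r{\left(d,f \right)} = 4 \left(-6 - 2 f\right) = -24 - 8 f$)
$-138 + r{\left(-39,25 \right)} 377 = -138 + \left(-24 - 200\right) 377 = -138 - 84448 = -84586$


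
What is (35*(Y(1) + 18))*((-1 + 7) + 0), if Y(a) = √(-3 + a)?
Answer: 3780 + 210*I*√2 ≈ 3780.0 + 296.98*I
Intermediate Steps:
(35*(Y(1) + 18))*((-1 + 7) + 0) = (35*(√(-3 + 1) + 18))*((-1 + 7) + 0) = (35*(√(-2) + 18))*(6 + 0) = (35*(I*√2 + 18))*6 = (35*(18 + I*√2))*6 = (630 + 35*I*√2)*6 = 3780 + 210*I*√2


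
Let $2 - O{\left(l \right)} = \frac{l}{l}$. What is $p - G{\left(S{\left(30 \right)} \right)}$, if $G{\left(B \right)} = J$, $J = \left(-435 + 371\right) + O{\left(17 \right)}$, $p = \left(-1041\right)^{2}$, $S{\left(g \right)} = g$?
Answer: $1083744$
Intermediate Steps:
$O{\left(l \right)} = 1$ ($O{\left(l \right)} = 2 - \frac{l}{l} = 2 - 1 = 1$)
$p = 1083681$
$J = -63$ ($J = \left(-435 + 371\right) + 1 = -64 + 1 = -63$)
$G{\left(B \right)} = -63$
$p - G{\left(S{\left(30 \right)} \right)} = 1083681 - -63 = 1083681 + 63 = 1083744$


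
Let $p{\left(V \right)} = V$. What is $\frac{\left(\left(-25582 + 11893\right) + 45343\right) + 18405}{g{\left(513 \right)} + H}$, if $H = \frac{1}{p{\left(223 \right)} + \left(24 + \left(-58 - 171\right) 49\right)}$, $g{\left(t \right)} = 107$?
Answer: $\frac{549347466}{1174217} \approx 467.84$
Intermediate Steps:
$H = - \frac{1}{10974}$ ($H = \frac{1}{223 + \left(24 + \left(-58 - 171\right) 49\right)} = \frac{1}{223 + \left(24 - 11221\right)} = \frac{1}{223 - 11197} = \frac{1}{-10974} = - \frac{1}{10974} \approx -9.1124 \cdot 10^{-5}$)
$\frac{\left(\left(-25582 + 11893\right) + 45343\right) + 18405}{g{\left(513 \right)} + H} = \frac{\left(\left(-25582 + 11893\right) + 45343\right) + 18405}{107 - \frac{1}{10974}} = \frac{\left(-13689 + 45343\right) + 18405}{\frac{1174217}{10974}} = \left(31654 + 18405\right) \frac{10974}{1174217} = 50059 \cdot \frac{10974}{1174217} = \frac{549347466}{1174217}$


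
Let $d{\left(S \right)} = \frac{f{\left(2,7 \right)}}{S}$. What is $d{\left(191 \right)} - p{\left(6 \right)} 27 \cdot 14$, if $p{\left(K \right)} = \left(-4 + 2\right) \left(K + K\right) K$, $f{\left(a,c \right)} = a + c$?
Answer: $\frac{10396521}{191} \approx 54432.0$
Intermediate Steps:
$d{\left(S \right)} = \frac{9}{S}$ ($d{\left(S \right)} = \frac{2 + 7}{S} = \frac{9}{S}$)
$p{\left(K \right)} = - 4 K^{2}$ ($p{\left(K \right)} = - 2 \cdot 2 K K = - 4 K K = - 4 K^{2}$)
$d{\left(191 \right)} - p{\left(6 \right)} 27 \cdot 14 = \frac{9}{191} - - 4 \cdot 6^{2} \cdot 27 \cdot 14 = 9 \cdot \frac{1}{191} - \left(-4\right) 36 \cdot 27 \cdot 14 = \frac{9}{191} - \left(-144\right) 27 \cdot 14 = \frac{9}{191} - \left(-3888\right) 14 = \frac{9}{191} - -54432 = \frac{9}{191} + 54432 = \frac{10396521}{191}$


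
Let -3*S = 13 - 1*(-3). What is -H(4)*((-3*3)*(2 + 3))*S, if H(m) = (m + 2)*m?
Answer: -5760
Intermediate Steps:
S = -16/3 (S = -(13 - 1*(-3))/3 = -(13 + 3)/3 = -⅓*16 = -16/3 ≈ -5.3333)
H(m) = m*(2 + m) (H(m) = (2 + m)*m = m*(2 + m))
-H(4)*((-3*3)*(2 + 3))*S = -(4*(2 + 4))*((-3*3)*(2 + 3))*(-16)/3 = -(4*6)*(-9*5)*(-16)/3 = -24*(-45)*(-16)/3 = -(-1080)*(-16)/3 = -1*5760 = -5760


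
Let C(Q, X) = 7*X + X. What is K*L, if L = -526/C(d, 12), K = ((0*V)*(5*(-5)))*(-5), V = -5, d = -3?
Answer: 0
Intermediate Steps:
C(Q, X) = 8*X
K = 0 (K = ((0*(-5))*(5*(-5)))*(-5) = (0*(-25))*(-5) = 0*(-5) = 0)
L = -263/48 (L = -526/(8*12) = -526/96 = -526*1/96 = -263/48 ≈ -5.4792)
K*L = 0*(-263/48) = 0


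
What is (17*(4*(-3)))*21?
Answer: -4284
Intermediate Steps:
(17*(4*(-3)))*21 = (17*(-12))*21 = -204*21 = -4284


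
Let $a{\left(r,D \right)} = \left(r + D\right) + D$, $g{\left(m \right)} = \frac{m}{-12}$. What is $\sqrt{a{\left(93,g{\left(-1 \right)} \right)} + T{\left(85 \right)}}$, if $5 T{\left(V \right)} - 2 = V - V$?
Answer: $\frac{\sqrt{84210}}{30} \approx 9.673$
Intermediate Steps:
$T{\left(V \right)} = \frac{2}{5}$ ($T{\left(V \right)} = \frac{2}{5} + \frac{V - V}{5} = \frac{2}{5} + \frac{1}{5} \cdot 0 = \frac{2}{5} + 0 = \frac{2}{5}$)
$g{\left(m \right)} = - \frac{m}{12}$ ($g{\left(m \right)} = m \left(- \frac{1}{12}\right) = - \frac{m}{12}$)
$a{\left(r,D \right)} = r + 2 D$ ($a{\left(r,D \right)} = \left(D + r\right) + D = r + 2 D$)
$\sqrt{a{\left(93,g{\left(-1 \right)} \right)} + T{\left(85 \right)}} = \sqrt{\left(93 + 2 \left(\left(- \frac{1}{12}\right) \left(-1\right)\right)\right) + \frac{2}{5}} = \sqrt{\left(93 + 2 \cdot \frac{1}{12}\right) + \frac{2}{5}} = \sqrt{\left(93 + \frac{1}{6}\right) + \frac{2}{5}} = \sqrt{\frac{559}{6} + \frac{2}{5}} = \sqrt{\frac{2807}{30}} = \frac{\sqrt{84210}}{30}$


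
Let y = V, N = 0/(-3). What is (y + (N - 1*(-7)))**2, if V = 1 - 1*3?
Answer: 25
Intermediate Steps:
N = 0 (N = 0*(-1/3) = 0)
V = -2 (V = 1 - 3 = -2)
y = -2
(y + (N - 1*(-7)))**2 = (-2 + (0 - 1*(-7)))**2 = (-2 + (0 + 7))**2 = (-2 + 7)**2 = 5**2 = 25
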